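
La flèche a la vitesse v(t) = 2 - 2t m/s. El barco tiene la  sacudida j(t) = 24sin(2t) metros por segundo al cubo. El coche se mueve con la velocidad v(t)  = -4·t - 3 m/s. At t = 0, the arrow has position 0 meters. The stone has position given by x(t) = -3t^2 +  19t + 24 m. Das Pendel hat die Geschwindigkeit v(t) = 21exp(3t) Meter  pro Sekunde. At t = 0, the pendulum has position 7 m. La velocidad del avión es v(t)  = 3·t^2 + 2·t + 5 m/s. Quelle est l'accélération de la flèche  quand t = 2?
Pour résoudre ceci, nous devons prendre 1 dérivée de notre équation de la vitesse v(t) = 2 - 2·t. En dérivant la vitesse, nous obtenons l'accélération: a(t) = -2. Nous avons l'accélération a(t) = -2. En substituant t = 2: a(2) = -2.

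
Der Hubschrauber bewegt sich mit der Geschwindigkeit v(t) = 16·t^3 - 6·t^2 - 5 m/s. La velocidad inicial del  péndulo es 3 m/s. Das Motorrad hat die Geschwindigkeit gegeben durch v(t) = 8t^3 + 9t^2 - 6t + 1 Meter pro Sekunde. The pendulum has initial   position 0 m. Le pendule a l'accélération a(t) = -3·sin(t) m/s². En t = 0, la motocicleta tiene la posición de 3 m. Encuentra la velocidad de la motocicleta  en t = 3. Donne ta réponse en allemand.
Aus der Gleichung für die Geschwindigkeit v(t) = 8·t^3 + 9·t^2 - 6·t + 1, setzen wir t = 3 ein und erhalten v = 280.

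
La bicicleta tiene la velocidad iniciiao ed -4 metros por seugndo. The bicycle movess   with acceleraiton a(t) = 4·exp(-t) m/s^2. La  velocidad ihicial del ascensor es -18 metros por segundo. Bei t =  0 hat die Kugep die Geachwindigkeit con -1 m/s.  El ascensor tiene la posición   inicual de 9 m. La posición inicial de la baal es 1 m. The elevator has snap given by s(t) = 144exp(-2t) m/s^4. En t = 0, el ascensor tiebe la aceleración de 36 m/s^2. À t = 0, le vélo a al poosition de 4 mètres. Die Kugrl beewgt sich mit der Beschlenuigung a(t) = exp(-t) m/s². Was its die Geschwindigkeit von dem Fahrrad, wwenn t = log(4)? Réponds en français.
Pour résoudre ceci, nous devons prendre 1 intégrale de notre équation de l'accélération a(t) = 4·exp(-t). En intégrant l'accélération et en utilisant la condition initiale v(0) = -4, nous obtenons v(t) = -4·exp(-t). De l'équation de la vitesse v(t) = -4·exp(-t), nous substituons t = log(4) pour obtenir v = -1.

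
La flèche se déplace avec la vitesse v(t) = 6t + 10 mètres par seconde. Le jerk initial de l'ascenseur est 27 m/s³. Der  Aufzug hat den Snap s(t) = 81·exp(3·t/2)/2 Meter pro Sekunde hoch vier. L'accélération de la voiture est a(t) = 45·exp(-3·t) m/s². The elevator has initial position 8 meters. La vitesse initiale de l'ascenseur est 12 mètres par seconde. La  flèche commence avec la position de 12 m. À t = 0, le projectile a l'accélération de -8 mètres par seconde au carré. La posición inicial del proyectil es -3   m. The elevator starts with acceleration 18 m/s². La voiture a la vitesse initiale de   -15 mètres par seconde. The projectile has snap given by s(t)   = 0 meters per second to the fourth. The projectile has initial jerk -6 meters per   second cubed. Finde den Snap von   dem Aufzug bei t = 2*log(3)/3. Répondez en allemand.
Wir haben den Snap s(t) = 81·exp(3·t/2)/2. Durch Einsetzen von t = 2*log(3)/3: s(2*log(3)/3) = 243/2.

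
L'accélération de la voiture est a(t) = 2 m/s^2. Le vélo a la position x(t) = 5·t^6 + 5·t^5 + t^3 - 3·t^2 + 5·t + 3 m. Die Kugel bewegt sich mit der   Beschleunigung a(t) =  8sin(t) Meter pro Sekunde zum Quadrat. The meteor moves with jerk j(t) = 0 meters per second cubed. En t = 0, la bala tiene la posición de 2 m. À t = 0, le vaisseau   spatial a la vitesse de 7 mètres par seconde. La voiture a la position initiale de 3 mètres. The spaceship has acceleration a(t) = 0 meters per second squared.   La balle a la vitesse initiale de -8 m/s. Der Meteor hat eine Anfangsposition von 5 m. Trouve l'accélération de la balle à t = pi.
De l'équation de l'accélération a(t) = 8·sin(t), nous substituons t = pi pour obtenir a = 0.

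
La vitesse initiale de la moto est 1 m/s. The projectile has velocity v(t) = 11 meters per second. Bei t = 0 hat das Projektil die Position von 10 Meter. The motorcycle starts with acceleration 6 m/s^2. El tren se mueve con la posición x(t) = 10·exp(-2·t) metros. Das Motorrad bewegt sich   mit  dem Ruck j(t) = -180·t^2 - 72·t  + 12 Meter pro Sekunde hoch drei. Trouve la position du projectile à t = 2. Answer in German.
Ausgehend von der Geschwindigkeit v(t) = 11, nehmen wir 1 Integral. Mit ∫v(t)dt und Anwendung von x(0) = 10, finden wir x(t) = 11·t + 10. Wir haben die Position x(t) = 11·t + 10. Durch Einsetzen von t = 2: x(2) = 32.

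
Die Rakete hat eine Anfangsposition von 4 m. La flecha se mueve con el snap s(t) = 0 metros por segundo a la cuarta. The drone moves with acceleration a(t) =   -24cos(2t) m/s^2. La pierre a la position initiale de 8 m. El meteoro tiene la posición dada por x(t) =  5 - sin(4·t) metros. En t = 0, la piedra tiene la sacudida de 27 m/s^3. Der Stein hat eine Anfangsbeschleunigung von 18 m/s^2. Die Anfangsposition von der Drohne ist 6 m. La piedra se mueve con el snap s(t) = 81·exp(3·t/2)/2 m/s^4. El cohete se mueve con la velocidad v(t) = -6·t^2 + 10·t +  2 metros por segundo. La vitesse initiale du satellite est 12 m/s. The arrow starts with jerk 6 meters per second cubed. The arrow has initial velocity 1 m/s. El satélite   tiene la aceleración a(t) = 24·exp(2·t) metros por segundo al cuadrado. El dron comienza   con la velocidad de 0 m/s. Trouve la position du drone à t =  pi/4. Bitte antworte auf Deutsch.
Wir müssen das Integral unserer Gleichung für die Beschleunigung a(t) = -24·cos(2·t) 2-mal finden. Die Stammfunktion von der Beschleunigung, mit v(0) = 0, ergibt die Geschwindigkeit: v(t) = -12·sin(2·t). Das Integral von der Geschwindigkeit, mit x(0) = 6, ergibt die Position: x(t) = 6·cos(2·t). Wir haben die Position x(t) = 6·cos(2·t). Durch Einsetzen von t = pi/4: x(pi/4) = 0.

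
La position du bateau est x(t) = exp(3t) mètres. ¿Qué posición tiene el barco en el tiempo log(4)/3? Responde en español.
Usando x(t) = exp(3·t) y sustituyendo t = log(4)/3, encontramos x = 4.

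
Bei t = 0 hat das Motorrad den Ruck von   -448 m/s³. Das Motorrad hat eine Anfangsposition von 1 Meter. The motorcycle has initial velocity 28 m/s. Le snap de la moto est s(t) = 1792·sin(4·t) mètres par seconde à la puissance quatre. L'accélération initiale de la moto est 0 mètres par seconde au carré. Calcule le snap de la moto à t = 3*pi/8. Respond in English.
We have snap s(t) = 1792·sin(4·t). Substituting t = 3*pi/8: s(3*pi/8) = -1792.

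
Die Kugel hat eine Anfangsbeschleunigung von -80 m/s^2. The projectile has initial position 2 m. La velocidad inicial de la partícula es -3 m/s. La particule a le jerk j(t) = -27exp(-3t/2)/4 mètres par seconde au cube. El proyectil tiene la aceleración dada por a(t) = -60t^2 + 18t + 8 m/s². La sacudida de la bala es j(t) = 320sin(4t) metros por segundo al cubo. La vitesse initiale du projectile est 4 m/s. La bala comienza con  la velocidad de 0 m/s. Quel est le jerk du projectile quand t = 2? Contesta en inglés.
We must differentiate our acceleration equation a(t) = -60·t^2 + 18·t + 8 1 time. Differentiating acceleration, we get jerk: j(t) = 18 - 120·t. From the given jerk equation j(t) = 18 - 120·t, we substitute t = 2 to get j = -222.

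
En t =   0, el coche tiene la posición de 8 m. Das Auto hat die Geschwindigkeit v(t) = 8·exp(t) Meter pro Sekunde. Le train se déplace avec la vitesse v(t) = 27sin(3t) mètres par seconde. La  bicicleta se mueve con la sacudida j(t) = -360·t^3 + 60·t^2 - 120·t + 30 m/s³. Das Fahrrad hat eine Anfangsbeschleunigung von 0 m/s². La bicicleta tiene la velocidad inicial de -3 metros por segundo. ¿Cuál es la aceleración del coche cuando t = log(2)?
Partiendo de la velocidad v(t) = 8·exp(t), tomamos 1 derivada. Derivando la velocidad, obtenemos la aceleración: a(t) = 8·exp(t). De la ecuación de la aceleración a(t) = 8·exp(t), sustituimos t = log(2) para obtener a = 16.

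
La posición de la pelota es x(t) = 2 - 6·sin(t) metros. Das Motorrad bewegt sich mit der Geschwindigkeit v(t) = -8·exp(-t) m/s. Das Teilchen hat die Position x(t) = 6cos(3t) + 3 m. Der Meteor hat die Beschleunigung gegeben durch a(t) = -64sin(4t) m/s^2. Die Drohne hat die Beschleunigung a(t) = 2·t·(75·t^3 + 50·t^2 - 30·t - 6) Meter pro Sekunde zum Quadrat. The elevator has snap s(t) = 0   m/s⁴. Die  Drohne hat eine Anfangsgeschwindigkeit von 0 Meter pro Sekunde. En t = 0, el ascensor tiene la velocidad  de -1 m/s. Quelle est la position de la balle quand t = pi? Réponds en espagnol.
Usando x(t) = 2 - 6·sin(t) y sustituyendo t = pi, encontramos x = 2.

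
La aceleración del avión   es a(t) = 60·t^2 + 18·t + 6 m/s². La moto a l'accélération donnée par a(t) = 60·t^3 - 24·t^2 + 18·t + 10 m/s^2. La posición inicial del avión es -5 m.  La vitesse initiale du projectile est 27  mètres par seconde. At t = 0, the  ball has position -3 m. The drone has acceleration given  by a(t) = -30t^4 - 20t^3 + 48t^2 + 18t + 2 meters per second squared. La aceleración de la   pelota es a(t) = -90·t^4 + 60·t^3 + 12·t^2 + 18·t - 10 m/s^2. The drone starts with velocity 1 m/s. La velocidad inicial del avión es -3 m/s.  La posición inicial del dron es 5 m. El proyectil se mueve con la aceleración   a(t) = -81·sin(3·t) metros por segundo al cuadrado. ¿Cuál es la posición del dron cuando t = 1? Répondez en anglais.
To solve this, we need to take 2 antiderivatives of our acceleration equation a(t) = -30·t^4 - 20·t^3 + 48·t^2 + 18·t + 2. The integral of acceleration, with v(0) = 1, gives velocity: v(t) = -6·t^5 - 5·t^4 + 16·t^3 + 9·t^2 + 2·t + 1. Integrating velocity and using the initial condition x(0) = 5, we get x(t) = -t^6 - t^5 + 4·t^4 + 3·t^3 + t^2 + t + 5. From the given position equation x(t) = -t^6 - t^5 + 4·t^4 + 3·t^3 + t^2 + t + 5, we substitute t = 1 to get x = 12.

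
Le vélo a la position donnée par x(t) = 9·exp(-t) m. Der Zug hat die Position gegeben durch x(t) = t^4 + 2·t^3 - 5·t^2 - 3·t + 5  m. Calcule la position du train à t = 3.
De l'équation de la position x(t) = t^4 + 2·t^3 - 5·t^2 - 3·t + 5, nous substituons t = 3 pour obtenir x = 86.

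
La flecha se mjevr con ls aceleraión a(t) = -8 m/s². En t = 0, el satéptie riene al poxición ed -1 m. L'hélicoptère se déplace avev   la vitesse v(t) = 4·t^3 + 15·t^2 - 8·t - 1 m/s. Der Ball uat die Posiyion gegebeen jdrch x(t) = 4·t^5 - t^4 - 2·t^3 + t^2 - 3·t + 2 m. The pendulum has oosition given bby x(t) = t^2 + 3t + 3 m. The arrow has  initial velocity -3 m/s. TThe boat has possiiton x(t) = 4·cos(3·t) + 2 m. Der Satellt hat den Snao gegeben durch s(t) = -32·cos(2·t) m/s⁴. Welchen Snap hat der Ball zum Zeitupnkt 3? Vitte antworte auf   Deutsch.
Ausgehend von der Position x(t) = 4·t^5 - t^4 - 2·t^3 + t^2 - 3·t + 2, nehmen wir 4 Ableitungen. Durch Ableiten von der Position erhalten wir die Geschwindigkeit: v(t) = 20·t^4 - 4·t^3 - 6·t^2 + 2·t - 3. Die Ableitung von der Geschwindigkeit ergibt die Beschleunigung: a(t) = 80·t^3 - 12·t^2 - 12·t + 2. Mit d/dt von a(t) finden wir j(t) = 240·t^2 - 24·t - 12. Mit d/dt von j(t) finden wir s(t) = 480·t - 24. Wir haben den Snap s(t) = 480·t - 24. Durch Einsetzen von t = 3: s(3) = 1416.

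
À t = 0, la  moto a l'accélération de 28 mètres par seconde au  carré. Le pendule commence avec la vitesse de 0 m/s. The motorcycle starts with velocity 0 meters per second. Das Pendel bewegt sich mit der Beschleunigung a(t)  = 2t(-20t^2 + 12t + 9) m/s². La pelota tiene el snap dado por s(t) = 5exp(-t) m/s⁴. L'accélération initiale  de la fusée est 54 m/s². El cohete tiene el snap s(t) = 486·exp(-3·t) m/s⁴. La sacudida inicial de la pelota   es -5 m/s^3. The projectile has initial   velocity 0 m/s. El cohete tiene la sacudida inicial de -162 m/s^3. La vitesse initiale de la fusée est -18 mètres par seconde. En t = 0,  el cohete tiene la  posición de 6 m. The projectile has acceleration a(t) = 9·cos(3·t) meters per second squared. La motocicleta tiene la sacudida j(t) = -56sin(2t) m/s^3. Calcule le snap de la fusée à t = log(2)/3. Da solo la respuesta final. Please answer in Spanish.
s(log(2)/3) = 243.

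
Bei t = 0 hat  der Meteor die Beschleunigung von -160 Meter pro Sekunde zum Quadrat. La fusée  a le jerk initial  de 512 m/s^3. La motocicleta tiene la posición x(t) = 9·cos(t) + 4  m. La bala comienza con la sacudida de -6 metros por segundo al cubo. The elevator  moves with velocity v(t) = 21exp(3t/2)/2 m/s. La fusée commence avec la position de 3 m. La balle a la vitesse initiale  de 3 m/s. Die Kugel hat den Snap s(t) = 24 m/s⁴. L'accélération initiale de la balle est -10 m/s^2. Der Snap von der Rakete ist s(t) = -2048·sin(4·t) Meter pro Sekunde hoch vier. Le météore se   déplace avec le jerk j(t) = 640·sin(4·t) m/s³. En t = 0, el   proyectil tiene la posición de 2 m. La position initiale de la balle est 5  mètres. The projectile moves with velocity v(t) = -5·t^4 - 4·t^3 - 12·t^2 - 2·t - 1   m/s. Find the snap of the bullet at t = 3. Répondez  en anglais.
Using s(t) = 24 and substituting t = 3, we find s = 24.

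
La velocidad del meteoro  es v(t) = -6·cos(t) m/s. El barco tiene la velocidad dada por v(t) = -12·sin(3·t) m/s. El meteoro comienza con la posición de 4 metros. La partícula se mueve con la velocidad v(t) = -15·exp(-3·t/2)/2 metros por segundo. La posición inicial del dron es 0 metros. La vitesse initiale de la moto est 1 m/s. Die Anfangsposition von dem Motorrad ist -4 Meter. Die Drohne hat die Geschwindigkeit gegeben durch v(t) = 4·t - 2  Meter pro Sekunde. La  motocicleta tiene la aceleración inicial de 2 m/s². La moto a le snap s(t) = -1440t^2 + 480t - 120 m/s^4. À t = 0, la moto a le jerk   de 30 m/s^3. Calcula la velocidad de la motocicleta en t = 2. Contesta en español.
Debemos encontrar la integral de nuestra ecuación del snap s(t) = -1440·t^2 + 480·t - 120 3 veces. Integrando el snap y usando la condición inicial j(0) = 30, obtenemos j(t) = -480·t^3 + 240·t^2 - 120·t + 30. Integrando la sacudida y usando la condición inicial a(0) = 2, obtenemos a(t) = -120·t^4 + 80·t^3 - 60·t^2 + 30·t + 2. Tomando ∫a(t)dt y aplicando v(0) = 1, encontramos v(t) = -24·t^5 + 20·t^4 - 20·t^3 + 15·t^2 + 2·t + 1. Usando v(t) = -24·t^5 + 20·t^4 - 20·t^3 + 15·t^2 + 2·t + 1 y sustituyendo t = 2, encontramos v = -543.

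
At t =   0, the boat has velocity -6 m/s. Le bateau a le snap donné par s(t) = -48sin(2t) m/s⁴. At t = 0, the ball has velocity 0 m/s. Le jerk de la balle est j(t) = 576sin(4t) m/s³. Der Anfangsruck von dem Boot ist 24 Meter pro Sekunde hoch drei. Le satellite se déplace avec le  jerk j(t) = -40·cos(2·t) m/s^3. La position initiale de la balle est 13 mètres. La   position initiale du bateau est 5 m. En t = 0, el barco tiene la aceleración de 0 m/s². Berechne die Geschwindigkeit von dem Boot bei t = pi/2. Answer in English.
Starting from snap s(t) = -48·sin(2·t), we take 3 integrals. Integrating snap and using the initial condition j(0) = 24, we get j(t) = 24·cos(2·t). Finding the integral of j(t) and using a(0) = 0: a(t) = 12·sin(2·t). Integrating acceleration and using the initial condition v(0) = -6, we get v(t) = -6·cos(2·t). We have velocity v(t) = -6·cos(2·t). Substituting t = pi/2: v(pi/2) = 6.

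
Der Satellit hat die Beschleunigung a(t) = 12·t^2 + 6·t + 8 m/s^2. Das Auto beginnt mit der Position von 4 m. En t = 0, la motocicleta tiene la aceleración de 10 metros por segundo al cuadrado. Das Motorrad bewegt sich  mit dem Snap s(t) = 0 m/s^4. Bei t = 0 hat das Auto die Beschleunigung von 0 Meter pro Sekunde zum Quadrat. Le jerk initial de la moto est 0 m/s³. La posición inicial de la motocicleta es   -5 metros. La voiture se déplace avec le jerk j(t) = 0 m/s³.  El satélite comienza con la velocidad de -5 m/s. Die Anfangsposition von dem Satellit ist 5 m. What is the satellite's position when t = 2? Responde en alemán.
Wir müssen das Integral unserer Gleichung für die Beschleunigung a(t) = 12·t^2 + 6·t + 8 2-mal finden. Die Stammfunktion von der Beschleunigung, mit v(0) = -5, ergibt die Geschwindigkeit: v(t) = 4·t^3 + 3·t^2 + 8·t - 5. Die Stammfunktion von der Geschwindigkeit, mit x(0) = 5, ergibt die Position: x(t) = t^4 + t^3 + 4·t^2 - 5·t + 5. Mit x(t) = t^4 + t^3 + 4·t^2 - 5·t + 5 und Einsetzen von t = 2, finden wir x = 35.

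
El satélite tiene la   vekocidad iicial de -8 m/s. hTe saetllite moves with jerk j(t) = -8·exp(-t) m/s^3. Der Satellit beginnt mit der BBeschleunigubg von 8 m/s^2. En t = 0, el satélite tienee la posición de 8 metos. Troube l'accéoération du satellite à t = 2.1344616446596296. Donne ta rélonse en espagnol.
Partiendo de la sacudida j(t) = -8·exp(-t), tomamos 1 integral. La integral de la sacudida es la aceleración. Usando a(0) = 8, obtenemos a(t) = 8·exp(-t). De la ecuación de la aceleración a(t) = 8·exp(-t), sustituimos t = 2.1344616446596296 para obtener a = 0.946466120972930.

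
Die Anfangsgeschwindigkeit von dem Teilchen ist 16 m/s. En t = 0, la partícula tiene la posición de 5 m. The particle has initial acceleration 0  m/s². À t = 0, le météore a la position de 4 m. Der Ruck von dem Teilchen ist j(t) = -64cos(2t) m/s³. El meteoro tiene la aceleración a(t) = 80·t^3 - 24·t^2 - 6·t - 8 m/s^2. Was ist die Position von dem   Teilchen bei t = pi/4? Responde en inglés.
We must find the antiderivative of our jerk equation j(t) = -64·cos(2·t) 3 times. Taking ∫j(t)dt and applying a(0) = 0, we find a(t) = -32·sin(2·t). Taking ∫a(t)dt and applying v(0) = 16, we find v(t) = 16·cos(2·t). Integrating velocity and using the initial condition x(0) = 5, we get x(t) = 8·sin(2·t) + 5. We have position x(t) = 8·sin(2·t) + 5. Substituting t = pi/4: x(pi/4) = 13.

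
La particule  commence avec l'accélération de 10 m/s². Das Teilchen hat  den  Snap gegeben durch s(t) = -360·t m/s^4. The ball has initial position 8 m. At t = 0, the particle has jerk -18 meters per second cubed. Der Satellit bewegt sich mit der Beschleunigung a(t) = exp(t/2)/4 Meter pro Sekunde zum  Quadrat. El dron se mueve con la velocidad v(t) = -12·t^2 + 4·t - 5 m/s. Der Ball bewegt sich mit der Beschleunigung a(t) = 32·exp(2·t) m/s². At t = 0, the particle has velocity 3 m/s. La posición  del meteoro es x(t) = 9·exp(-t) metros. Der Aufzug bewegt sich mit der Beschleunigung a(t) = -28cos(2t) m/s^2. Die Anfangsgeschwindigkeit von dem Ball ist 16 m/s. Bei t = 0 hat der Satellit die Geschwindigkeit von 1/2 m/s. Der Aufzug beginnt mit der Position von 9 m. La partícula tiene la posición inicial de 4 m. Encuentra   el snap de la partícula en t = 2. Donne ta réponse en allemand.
Aus der Gleichung für den Snap s(t) = -360·t, setzen wir t = 2 ein und erhalten s = -720.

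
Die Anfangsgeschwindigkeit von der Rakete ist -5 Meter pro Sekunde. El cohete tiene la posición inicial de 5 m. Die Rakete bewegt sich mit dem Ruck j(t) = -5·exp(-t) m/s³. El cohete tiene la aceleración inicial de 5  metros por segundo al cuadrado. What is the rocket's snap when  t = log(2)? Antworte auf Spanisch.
Partiendo de la sacudida j(t) = -5·exp(-t), tomamos 1 derivada. Tomando d/dt de j(t), encontramos s(t) = 5·exp(-t). De la ecuación del snap s(t) = 5·exp(-t), sustituimos t = log(2) para obtener s = 5/2.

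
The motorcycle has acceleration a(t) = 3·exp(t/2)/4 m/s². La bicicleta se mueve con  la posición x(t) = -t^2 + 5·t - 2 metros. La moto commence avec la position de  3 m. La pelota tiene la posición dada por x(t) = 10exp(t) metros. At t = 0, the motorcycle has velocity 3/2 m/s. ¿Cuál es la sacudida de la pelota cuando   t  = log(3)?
Partiendo de la posición x(t) = 10·exp(t), tomamos 3 derivadas. Derivando la posición, obtenemos la velocidad: v(t) = 10·exp(t). Tomando d/dt de v(t), encontramos a(t) = 10·exp(t). Derivando la aceleración, obtenemos la sacudida: j(t) = 10·exp(t). Usando j(t) = 10·exp(t) y sustituyendo t = log(3), encontramos j = 30.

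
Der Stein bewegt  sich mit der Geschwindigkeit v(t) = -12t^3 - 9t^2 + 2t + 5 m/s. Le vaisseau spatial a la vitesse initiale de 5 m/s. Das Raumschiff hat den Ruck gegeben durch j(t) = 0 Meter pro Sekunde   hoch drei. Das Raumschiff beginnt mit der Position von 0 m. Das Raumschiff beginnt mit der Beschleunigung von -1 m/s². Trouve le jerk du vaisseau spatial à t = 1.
De l'équation du jerk j(t) = 0, nous substituons t = 1 pour obtenir j = 0.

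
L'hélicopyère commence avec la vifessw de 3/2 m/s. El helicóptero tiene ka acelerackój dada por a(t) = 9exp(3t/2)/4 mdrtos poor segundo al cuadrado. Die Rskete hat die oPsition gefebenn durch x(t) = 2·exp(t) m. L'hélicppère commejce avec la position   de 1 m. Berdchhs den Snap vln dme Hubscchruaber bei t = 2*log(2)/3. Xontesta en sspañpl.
Para resolver esto, necesitamos tomar 2 derivadas de nuestra ecuación de la aceleración a(t) = 9·exp(3·t/2)/4. Derivando la aceleración, obtenemos la sacudida: j(t) = 27·exp(3·t/2)/8. Tomando d/dt de j(t), encontramos s(t) = 81·exp(3·t/2)/16. De la ecuación del snap s(t) = 81·exp(3·t/2)/16, sustituimos t = 2*log(2)/3 para obtener s = 81/8.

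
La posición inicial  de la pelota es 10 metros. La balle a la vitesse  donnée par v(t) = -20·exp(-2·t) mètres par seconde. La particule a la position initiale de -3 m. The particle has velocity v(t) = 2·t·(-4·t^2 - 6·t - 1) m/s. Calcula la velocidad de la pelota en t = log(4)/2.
Tenemos la velocidad v(t) = -20·exp(-2·t). Sustituyendo t = log(4)/2: v(log(4)/2) = -5.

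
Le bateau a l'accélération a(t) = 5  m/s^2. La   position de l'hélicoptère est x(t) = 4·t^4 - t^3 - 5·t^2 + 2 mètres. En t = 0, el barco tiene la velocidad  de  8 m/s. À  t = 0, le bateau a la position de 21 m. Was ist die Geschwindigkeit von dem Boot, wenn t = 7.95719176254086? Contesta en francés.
Pour résoudre ceci, nous devons prendre 1 intégrale de notre équation de l'accélération a(t) = 5. En intégrant l'accélération et en utilisant la condition initiale v(0) = 8, nous obtenons v(t) = 5·t + 8. De l'équation de la vitesse v(t) = 5·t + 8, nous substituons t = 7.95719176254086 pour obtenir v = 47.7859588127043.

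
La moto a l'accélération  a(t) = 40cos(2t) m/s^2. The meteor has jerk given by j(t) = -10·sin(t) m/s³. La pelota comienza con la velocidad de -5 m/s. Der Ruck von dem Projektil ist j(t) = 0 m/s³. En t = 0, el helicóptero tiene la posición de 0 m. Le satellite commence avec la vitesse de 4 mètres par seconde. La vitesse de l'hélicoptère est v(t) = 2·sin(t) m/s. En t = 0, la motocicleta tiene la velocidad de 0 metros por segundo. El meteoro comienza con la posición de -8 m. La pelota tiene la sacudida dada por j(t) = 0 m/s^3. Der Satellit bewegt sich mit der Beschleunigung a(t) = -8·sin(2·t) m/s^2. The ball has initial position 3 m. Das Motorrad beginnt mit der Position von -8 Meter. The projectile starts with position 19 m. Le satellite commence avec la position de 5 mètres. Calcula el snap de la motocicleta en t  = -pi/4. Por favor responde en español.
Debemos derivar nuestra ecuación de la aceleración a(t) = 40·cos(2·t) 2 veces. Tomando d/dt de a(t), encontramos j(t) = -80·sin(2·t). Derivando la sacudida, obtenemos el snap: s(t) = -160·cos(2·t). Usando s(t) = -160·cos(2·t) y sustituyendo t = -pi/4, encontramos s = 0.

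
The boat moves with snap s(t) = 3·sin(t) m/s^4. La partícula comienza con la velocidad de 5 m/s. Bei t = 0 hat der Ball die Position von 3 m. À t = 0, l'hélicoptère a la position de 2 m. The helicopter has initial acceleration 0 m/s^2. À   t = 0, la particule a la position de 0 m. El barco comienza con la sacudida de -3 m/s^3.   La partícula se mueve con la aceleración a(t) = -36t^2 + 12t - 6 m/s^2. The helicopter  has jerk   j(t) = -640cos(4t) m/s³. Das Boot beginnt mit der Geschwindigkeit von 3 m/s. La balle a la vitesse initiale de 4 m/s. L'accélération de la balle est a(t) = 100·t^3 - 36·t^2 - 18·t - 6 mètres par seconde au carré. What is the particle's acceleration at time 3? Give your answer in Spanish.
De la ecuación de la aceleración a(t) = -36·t^2 + 12·t - 6, sustituimos t = 3 para obtener a = -294.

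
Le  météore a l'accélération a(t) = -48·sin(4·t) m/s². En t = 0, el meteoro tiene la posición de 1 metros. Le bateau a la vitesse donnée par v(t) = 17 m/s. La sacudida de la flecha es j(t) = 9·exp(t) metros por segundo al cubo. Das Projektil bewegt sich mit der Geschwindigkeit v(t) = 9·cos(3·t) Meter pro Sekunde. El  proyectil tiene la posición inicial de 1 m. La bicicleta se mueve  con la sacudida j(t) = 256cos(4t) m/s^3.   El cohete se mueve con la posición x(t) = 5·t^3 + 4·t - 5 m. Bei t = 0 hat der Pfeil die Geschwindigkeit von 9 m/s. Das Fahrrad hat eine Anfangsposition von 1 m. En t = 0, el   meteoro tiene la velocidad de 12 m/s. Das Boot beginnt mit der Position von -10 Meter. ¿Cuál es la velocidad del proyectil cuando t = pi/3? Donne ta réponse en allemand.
Mit v(t) = 9·cos(3·t) und Einsetzen von t = pi/3, finden wir v = -9.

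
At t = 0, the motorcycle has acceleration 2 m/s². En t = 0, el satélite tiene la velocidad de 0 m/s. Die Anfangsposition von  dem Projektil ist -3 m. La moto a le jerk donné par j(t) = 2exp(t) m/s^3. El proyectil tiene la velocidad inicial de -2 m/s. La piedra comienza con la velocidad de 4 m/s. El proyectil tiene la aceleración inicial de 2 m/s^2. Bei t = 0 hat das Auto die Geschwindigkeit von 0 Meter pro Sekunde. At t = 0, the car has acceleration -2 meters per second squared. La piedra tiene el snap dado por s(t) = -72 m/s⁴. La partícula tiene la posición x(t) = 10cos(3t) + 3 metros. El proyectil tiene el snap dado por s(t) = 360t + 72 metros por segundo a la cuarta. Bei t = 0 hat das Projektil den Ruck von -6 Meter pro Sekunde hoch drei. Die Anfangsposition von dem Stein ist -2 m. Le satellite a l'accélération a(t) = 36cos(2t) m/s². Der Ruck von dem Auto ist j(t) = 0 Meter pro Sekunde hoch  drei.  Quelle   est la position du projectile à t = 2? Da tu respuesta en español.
Partiendo del snap s(t) = 360·t + 72, tomamos 4 integrales. La integral del snap es la sacudida. Usando j(0) = -6, obtenemos j(t) = 180·t^2 + 72·t - 6. La antiderivada de la sacudida, con a(0) = 2, da la aceleración: a(t) = 60·t^3 + 36·t^2 - 6·t + 2. La antiderivada de la aceleración es la velocidad. Usando v(0) = -2, obtenemos v(t) = 15·t^4 + 12·t^3 - 3·t^2 + 2·t - 2. Tomando ∫v(t)dt y aplicando x(0) = -3, encontramos x(t) = 3·t^5 + 3·t^4 - t^3 + t^2 - 2·t - 3. Usando x(t) = 3·t^5 + 3·t^4 - t^3 + t^2 - 2·t - 3 y sustituyendo t = 2, encontramos x = 133.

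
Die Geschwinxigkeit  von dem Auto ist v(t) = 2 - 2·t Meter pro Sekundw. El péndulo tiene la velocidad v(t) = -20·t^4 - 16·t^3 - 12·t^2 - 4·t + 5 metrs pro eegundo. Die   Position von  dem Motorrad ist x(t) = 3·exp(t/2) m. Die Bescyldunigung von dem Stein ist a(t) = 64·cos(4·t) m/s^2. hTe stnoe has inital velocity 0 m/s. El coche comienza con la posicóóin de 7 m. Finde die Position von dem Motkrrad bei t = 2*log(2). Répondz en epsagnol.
Usando x(t) = 3·exp(t/2) y sustituyendo t = 2*log(2), encontramos x = 6.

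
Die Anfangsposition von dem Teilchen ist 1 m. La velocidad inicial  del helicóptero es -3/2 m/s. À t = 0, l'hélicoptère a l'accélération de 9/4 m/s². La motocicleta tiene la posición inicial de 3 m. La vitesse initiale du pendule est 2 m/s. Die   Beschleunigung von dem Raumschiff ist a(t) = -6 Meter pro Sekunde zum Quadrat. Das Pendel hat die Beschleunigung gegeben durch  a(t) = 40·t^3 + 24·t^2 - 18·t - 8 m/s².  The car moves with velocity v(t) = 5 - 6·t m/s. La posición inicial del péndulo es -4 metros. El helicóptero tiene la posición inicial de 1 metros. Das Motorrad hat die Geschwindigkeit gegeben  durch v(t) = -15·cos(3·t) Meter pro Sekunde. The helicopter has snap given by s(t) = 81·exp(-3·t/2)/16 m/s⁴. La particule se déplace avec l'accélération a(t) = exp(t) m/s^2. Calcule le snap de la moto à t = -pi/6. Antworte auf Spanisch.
Para resolver esto, necesitamos tomar 3 derivadas de nuestra ecuación de la velocidad v(t) = -15·cos(3·t). Tomando d/dt de v(t), encontramos a(t) = 45·sin(3·t). Tomando d/dt de a(t), encontramos j(t) = 135·cos(3·t). Tomando d/dt de j(t), encontramos s(t) = -405·sin(3·t). De la ecuación del snap s(t) = -405·sin(3·t), sustituimos t = -pi/6 para obtener s = 405.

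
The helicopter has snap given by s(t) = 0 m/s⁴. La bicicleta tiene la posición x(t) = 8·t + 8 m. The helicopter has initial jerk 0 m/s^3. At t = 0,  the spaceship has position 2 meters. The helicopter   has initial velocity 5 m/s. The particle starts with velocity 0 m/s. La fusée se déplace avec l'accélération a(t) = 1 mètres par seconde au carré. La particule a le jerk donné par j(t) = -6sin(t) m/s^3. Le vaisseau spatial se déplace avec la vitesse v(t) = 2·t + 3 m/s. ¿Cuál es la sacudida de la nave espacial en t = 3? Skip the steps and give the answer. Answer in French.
À t = 3, j = 0.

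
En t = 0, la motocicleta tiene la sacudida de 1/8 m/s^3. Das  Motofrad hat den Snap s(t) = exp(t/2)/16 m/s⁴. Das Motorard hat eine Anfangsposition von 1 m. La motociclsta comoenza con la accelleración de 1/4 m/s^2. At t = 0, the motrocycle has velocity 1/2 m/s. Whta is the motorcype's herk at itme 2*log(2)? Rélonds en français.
Nous devons trouver l'intégrale de notre équation du snap s(t) = exp(t/2)/16 1 fois. En prenant ∫s(t)dt et en appliquant j(0) = 1/8, nous trouvons j(t) = exp(t/2)/8. De l'équation du jerk j(t) = exp(t/2)/8, nous substituons t = 2*log(2) pour obtenir j = 1/4.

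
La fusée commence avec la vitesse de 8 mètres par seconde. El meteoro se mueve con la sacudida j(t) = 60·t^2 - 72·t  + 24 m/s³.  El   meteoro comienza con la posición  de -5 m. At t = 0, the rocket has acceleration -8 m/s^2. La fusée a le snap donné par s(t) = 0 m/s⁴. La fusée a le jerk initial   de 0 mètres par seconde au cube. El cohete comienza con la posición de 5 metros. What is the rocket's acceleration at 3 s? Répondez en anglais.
Starting from snap s(t) = 0, we take 2 integrals. The integral of snap, with j(0) = 0, gives jerk: j(t) = 0. Finding the integral of j(t) and using a(0) = -8: a(t) = -8. From the given acceleration equation a(t) = -8, we substitute t = 3 to get a = -8.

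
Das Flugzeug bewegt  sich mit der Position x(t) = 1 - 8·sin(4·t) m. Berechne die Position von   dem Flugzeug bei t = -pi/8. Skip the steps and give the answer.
Die Antwort ist 9.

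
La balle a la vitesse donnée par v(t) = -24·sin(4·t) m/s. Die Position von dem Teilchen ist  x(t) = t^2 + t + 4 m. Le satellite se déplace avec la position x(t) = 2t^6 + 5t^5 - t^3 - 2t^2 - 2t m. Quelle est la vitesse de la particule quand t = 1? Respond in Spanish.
Para resolver esto, necesitamos tomar 1 derivada de nuestra ecuación de la posición x(t) = t^2 + t + 4. La derivada de la posición da la velocidad: v(t) = 2·t + 1. Tenemos la velocidad v(t) = 2·t + 1. Sustituyendo t = 1: v(1) = 3.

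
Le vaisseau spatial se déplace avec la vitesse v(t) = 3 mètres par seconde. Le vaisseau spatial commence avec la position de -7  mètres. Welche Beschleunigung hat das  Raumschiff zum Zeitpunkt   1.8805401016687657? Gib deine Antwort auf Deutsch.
Um dies zu lösen, müssen wir 1 Ableitung unserer Gleichung für die Geschwindigkeit v(t) = 3 nehmen. Die Ableitung von der Geschwindigkeit ergibt die Beschleunigung: a(t) = 0. Aus der Gleichung für die Beschleunigung a(t) = 0, setzen wir t = 1.8805401016687657 ein und erhalten a = 0.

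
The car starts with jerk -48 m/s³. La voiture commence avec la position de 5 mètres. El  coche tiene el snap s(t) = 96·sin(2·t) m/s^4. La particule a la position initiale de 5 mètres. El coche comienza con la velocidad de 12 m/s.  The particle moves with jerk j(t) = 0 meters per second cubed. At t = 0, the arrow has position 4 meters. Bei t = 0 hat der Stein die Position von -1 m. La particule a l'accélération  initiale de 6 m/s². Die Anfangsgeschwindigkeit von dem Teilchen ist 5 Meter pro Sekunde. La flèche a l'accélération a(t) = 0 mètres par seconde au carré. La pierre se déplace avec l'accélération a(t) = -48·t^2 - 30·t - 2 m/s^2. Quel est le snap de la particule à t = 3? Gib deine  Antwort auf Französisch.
Pour résoudre ceci, nous devons prendre 1 dérivée de notre équation du jerk j(t) = 0. La dérivée du jerk donne le snap: s(t) = 0. De l'équation du snap s(t) = 0, nous substituons t = 3 pour obtenir s = 0.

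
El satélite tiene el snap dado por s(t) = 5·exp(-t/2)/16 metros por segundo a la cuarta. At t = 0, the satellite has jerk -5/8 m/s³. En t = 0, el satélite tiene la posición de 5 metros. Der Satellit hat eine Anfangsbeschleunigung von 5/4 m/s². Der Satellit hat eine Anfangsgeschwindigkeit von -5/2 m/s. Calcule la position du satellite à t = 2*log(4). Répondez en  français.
En partant du snap s(t) = 5·exp(-t/2)/16, nous prenons 4 intégrales. En intégrant le snap et en utilisant la condition initiale j(0) = -5/8, nous obtenons j(t) = -5·exp(-t/2)/8. En intégrant le jerk et en utilisant la condition initiale a(0) = 5/4, nous obtenons a(t) = 5·exp(-t/2)/4. La primitive de l'accélération, avec v(0) = -5/2, donne la vitesse: v(t) = -5·exp(-t/2)/2. En prenant ∫v(t)dt et en appliquant x(0) = 5, nous trouvons x(t) = 5·exp(-t/2). Nous avons la position x(t) = 5·exp(-t/2). En substituant t = 2*log(4): x(2*log(4)) = 5/4.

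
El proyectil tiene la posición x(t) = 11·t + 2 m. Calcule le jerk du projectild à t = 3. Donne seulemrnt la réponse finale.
Le jerk à t = 3 est j = 0.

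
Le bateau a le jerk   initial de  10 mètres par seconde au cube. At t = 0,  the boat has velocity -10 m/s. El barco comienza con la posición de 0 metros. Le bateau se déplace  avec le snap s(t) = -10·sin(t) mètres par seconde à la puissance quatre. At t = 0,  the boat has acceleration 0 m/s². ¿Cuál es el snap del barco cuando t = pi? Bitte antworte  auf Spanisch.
Tenemos el snap s(t) = -10·sin(t). Sustituyendo t = pi: s(pi) = 0.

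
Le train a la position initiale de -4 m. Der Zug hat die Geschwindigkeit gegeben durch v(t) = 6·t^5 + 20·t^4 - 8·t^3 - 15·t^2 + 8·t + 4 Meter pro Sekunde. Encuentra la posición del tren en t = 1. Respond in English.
Starting from velocity v(t) = 6·t^5 + 20·t^4 - 8·t^3 - 15·t^2 + 8·t + 4, we take 1 integral. Taking ∫v(t)dt and applying x(0) = -4, we find x(t) = t^6 + 4·t^5 - 2·t^4 - 5·t^3 + 4·t^2 + 4·t - 4. We have position x(t) = t^6 + 4·t^5 - 2·t^4 - 5·t^3 + 4·t^2 + 4·t - 4. Substituting t = 1: x(1) = 2.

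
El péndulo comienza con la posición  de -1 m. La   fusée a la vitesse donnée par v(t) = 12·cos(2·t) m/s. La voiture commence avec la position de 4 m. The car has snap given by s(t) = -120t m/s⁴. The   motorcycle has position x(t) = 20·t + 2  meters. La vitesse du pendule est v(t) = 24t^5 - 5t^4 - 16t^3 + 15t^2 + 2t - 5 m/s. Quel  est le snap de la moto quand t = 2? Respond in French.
Pour résoudre ceci, nous devons prendre 4 dérivées de notre équation de la position x(t) = 20·t + 2. La dérivée de la position donne la vitesse: v(t) = 20. En dérivant la vitesse, nous obtenons l'accélération: a(t) = 0. En dérivant l'accélération, nous obtenons le jerk: j(t) = 0. En dérivant le jerk, nous obtenons le snap: s(t) = 0. De l'équation du snap s(t) = 0, nous substituons t = 2 pour obtenir s = 0.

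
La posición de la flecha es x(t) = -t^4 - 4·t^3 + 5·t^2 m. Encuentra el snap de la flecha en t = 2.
Para resolver esto, necesitamos tomar 4 derivadas de nuestra ecuación de la posición x(t) = -t^4 - 4·t^3 + 5·t^2. Tomando d/dt de x(t), encontramos v(t) = -4·t^3 - 12·t^2 + 10·t. La derivada de la velocidad da la aceleración: a(t) = -12·t^2 - 24·t + 10. Tomando d/dt de a(t), encontramos j(t) = -24·t - 24. La derivada de la sacudida da el snap: s(t) = -24. De la ecuación del snap s(t) = -24, sustituimos t = 2 para obtener s = -24.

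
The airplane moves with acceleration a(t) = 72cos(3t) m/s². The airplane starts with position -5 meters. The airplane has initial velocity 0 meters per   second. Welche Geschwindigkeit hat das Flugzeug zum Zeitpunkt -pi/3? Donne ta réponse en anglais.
To solve this, we need to take 1 integral of our acceleration equation a(t) = 72·cos(3·t). Finding the integral of a(t) and using v(0) = 0: v(t) = 24·sin(3·t). From the given velocity equation v(t) = 24·sin(3·t), we substitute t = -pi/3 to get v = 0.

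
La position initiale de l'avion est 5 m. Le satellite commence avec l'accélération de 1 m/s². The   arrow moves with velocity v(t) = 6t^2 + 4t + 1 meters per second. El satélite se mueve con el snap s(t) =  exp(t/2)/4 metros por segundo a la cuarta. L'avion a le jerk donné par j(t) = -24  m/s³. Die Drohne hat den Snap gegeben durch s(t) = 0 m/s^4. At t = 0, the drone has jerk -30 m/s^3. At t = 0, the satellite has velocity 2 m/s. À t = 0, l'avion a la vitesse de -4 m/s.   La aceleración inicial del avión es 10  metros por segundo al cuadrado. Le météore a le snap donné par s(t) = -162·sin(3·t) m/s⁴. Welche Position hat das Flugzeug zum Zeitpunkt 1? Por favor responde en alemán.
Wir müssen das Integral unserer Gleichung für den Ruck j(t) = -24 3-mal finden. Durch Integration von dem Ruck und Verwendung der Anfangsbedingung a(0) = 10, erhalten wir a(t) = 10 - 24·t. Mit ∫a(t)dt und Anwendung von v(0) = -4, finden wir v(t) = -12·t^2 + 10·t - 4. Mit ∫v(t)dt und Anwendung von x(0) = 5, finden wir x(t) = -4·t^3 + 5·t^2 - 4·t + 5. Mit x(t) = -4·t^3 + 5·t^2 - 4·t + 5 und Einsetzen von t = 1, finden wir x = 2.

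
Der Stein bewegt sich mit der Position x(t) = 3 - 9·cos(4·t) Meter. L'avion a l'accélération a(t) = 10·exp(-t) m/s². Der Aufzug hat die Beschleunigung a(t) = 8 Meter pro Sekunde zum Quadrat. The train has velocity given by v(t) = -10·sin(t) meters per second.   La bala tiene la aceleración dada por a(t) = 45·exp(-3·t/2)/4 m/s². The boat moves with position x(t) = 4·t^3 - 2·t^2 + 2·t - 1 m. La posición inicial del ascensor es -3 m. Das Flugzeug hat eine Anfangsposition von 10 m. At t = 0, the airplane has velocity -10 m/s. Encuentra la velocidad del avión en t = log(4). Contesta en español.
Debemos encontrar la integral de nuestra ecuación de la aceleración a(t) = 10·exp(-t) 1 vez. La integral de la aceleración es la velocidad. Usando v(0) = -10, obtenemos v(t) = -10·exp(-t). De la ecuación de la velocidad v(t) = -10·exp(-t), sustituimos t = log(4) para obtener v = -5/2.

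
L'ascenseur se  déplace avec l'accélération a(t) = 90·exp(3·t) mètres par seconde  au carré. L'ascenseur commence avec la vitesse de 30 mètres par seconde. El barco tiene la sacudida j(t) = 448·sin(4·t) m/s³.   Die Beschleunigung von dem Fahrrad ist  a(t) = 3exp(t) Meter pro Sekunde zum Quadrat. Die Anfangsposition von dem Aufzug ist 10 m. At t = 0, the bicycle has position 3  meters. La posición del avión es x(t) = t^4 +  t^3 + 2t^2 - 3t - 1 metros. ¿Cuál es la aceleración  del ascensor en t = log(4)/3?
Tenemos la aceleración a(t) = 90·exp(3·t). Sustituyendo t = log(4)/3: a(log(4)/3) = 360.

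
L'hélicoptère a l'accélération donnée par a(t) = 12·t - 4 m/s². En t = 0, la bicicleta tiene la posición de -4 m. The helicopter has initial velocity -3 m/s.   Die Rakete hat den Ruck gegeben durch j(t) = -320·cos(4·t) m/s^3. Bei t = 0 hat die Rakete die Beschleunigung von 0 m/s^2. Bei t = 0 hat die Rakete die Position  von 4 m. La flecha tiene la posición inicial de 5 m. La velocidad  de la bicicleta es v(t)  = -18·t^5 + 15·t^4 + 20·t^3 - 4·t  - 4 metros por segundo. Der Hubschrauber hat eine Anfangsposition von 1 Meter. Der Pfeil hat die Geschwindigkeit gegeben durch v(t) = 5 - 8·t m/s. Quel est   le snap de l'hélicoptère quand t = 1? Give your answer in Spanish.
Debemos derivar nuestra ecuación de la aceleración a(t) = 12·t - 4 2 veces. Tomando d/dt de a(t), encontramos j(t) = 12. La derivada de la sacudida da el snap: s(t) = 0. De la ecuación del snap s(t) = 0, sustituimos t = 1 para obtener s = 0.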